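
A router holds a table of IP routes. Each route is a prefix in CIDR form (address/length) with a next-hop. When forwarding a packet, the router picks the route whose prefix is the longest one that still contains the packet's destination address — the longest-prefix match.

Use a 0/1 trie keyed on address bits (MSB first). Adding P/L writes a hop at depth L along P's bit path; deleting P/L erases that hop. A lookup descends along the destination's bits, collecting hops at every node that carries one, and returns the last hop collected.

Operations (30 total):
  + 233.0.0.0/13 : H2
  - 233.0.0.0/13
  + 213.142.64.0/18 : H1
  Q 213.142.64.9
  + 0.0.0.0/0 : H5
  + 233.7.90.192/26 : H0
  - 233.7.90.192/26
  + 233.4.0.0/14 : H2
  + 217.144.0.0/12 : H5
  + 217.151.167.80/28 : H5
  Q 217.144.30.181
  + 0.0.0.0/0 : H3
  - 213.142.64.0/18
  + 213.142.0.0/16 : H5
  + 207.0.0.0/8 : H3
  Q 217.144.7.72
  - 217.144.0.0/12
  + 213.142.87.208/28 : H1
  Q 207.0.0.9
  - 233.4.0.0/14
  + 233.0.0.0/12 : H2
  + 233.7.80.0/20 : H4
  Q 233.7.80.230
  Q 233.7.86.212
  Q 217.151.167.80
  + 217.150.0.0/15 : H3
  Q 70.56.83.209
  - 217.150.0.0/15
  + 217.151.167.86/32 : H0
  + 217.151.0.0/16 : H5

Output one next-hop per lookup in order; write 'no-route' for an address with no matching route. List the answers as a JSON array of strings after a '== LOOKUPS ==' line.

Apply in order:
  add 233.0.0.0/13 -> H2 at depth 13
  del 233.0.0.0/13 (clear depth 13)
  add 213.142.64.0/18 -> H1 at depth 18
  Q 213.142.64.9: descend 110101011000111001 ; hops seen [H1] ; pick H1
  add 0.0.0.0/0 -> H5 at depth 0
  add 233.7.90.192/26 -> H0 at depth 26
  del 233.7.90.192/26 (clear depth 26)
  add 233.4.0.0/14 -> H2 at depth 14
  add 217.144.0.0/12 -> H5 at depth 12
  add 217.151.167.80/28 -> H5 at depth 28
  Q 217.144.30.181: descend 1101100110010 ; hops seen [H5,H5] ; pick H5
  add 0.0.0.0/0 -> H3 at depth 0
  del 213.142.64.0/18 (clear depth 18)
  add 213.142.0.0/16 -> H5 at depth 16
  add 207.0.0.0/8 -> H3 at depth 8
  Q 217.144.7.72: descend 1101100110010 ; hops seen [H3,H5] ; pick H5
  del 217.144.0.0/12 (clear depth 12)
  add 213.142.87.208/28 -> H1 at depth 28
  Q 207.0.0.9: descend 11001111 ; hops seen [H3,H3] ; pick H3
  del 233.4.0.0/14 (clear depth 14)
  add 233.0.0.0/12 -> H2 at depth 12
  add 233.7.80.0/20 -> H4 at depth 20
  Q 233.7.80.230: descend 11101001000001110101 ; hops seen [H3,H2,H4] ; pick H4
  Q 233.7.86.212: descend 11101001000001110101 ; hops seen [H3,H2,H4] ; pick H4
  Q 217.151.167.80: descend 1101100110010111101001110101 ; hops seen [H3,H5] ; pick H5
  add 217.150.0.0/15 -> H3 at depth 15
  Q 70.56.83.209: descend ε ; hops seen [H3] ; pick H3
  del 217.150.0.0/15 (clear depth 15)
  add 217.151.167.86/32 -> H0 at depth 32
  add 217.151.0.0/16 -> H5 at depth 16

== LOOKUPS ==
["H1","H5","H5","H3","H4","H4","H5","H3"]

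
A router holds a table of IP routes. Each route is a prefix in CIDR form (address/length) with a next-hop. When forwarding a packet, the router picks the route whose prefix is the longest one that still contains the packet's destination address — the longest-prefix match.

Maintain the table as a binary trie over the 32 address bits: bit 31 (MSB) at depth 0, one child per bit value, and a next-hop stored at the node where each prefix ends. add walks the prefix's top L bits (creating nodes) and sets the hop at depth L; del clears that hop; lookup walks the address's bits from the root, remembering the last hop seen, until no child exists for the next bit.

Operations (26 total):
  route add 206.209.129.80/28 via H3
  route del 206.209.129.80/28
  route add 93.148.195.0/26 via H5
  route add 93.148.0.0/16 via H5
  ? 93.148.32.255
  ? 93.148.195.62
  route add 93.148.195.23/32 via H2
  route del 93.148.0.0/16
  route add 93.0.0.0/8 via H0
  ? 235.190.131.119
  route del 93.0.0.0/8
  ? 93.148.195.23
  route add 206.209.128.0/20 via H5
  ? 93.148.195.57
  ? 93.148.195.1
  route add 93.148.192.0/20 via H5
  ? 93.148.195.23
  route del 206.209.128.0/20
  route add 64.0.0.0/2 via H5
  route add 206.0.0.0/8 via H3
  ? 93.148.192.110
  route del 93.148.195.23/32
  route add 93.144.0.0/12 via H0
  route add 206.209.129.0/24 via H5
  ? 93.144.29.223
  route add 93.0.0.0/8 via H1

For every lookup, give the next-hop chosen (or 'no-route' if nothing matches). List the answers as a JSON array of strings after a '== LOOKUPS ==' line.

Process each operation:
  add 206.209.129.80/28 -> H3 at depth 28
  - 206.209.129.80/28 clear@28
  add 93.148.195.0/26 -> H5 at depth 26
  add 93.148.0.0/16 -> H5 at depth 16
  lookup 93.148.32.255: bits 0101110110010100 walk d0:-→d1:-→d2:-→d3:-→d4:-→d5:-→d6:-→d7:-→d8:-→d9:-→d10:-→d11:-→d12:-→d13:-→d14:-→d15:-→d16:H5 -> H5
  lookup 93.148.195.62: bits 01011101100101001100001100 walk d0:-→d1:-→d2:-→d3:-→d4:-→d5:-→d6:-→d7:-→d8:-→d9:-→d10:-→d11:-→d12:-→d13:-→d14:-→d15:-→d16:H5→d17:-→d18:-→d19:-→d20:-→d21:-→d22:-→d23:-→d24:-→d25:-→d26:H5 -> H5
  add 93.148.195.23/32 -> H2 at depth 32
  - 93.148.0.0/16 clear@16
  add 93.0.0.0/8 -> H0 at depth 8
  lookup 235.190.131.119: bits 11 walk d0:-→d1:-→d2:- -> no-route
  - 93.0.0.0/8 clear@8
  lookup 93.148.195.23: bits 01011101100101001100001100010111 walk d0:-→d1:-→d2:-→d3:-→d4:-→d5:-→d6:-→d7:-→d8:-→d9:-→d10:-→d11:-→d12:-→d13:-→d14:-→d15:-→d16:-→d17:-→d18:-→d19:-→d20:-→d21:-→d22:-→d23:-→d24:-→d25:-→d26:H5→d27:-→d28:-→d29:-→d30:-→d31:-→d32:H2 -> H2
  add 206.209.128.0/20 -> H5 at depth 20
  lookup 93.148.195.57: bits 01011101100101001100001100 walk d0:-→d1:-→d2:-→d3:-→d4:-→d5:-→d6:-→d7:-→d8:-→d9:-→d10:-→d11:-→d12:-→d13:-→d14:-→d15:-→d16:-→d17:-→d18:-→d19:-→d20:-→d21:-→d22:-→d23:-→d24:-→d25:-→d26:H5 -> H5
  lookup 93.148.195.1: bits 010111011001010011000011000 walk d0:-→d1:-→d2:-→d3:-→d4:-→d5:-→d6:-→d7:-→d8:-→d9:-→d10:-→d11:-→d12:-→d13:-→d14:-→d15:-→d16:-→d17:-→d18:-→d19:-→d20:-→d21:-→d22:-→d23:-→d24:-→d25:-→d26:H5→d27:- -> H5
  add 93.148.192.0/20 -> H5 at depth 20
  lookup 93.148.195.23: bits 01011101100101001100001100010111 walk d0:-→d1:-→d2:-→d3:-→d4:-→d5:-→d6:-→d7:-→d8:-→d9:-→d10:-→d11:-→d12:-→d13:-→d14:-→d15:-→d16:-→d17:-→d18:-→d19:-→d20:H5→d21:-→d22:-→d23:-→d24:-→d25:-→d26:H5→d27:-→d28:-→d29:-→d30:-→d31:-→d32:H2 -> H2
  - 206.209.128.0/20 clear@20
  add 64.0.0.0/2 -> H5 at depth 2
  add 206.0.0.0/8 -> H3 at depth 8
  lookup 93.148.192.110: bits 0101110110010100110000 walk d0:-→d1:-→d2:H5→d3:-→d4:-→d5:-→d6:-→d7:-→d8:-→d9:-→d10:-→d11:-→d12:-→d13:-→d14:-→d15:-→d16:-→d17:-→d18:-→d19:-→d20:H5→d21:-→d22:- -> H5
  - 93.148.195.23/32 clear@32
  add 93.144.0.0/12 -> H0 at depth 12
  add 206.209.129.0/24 -> H5 at depth 24
  lookup 93.144.29.223: bits 0101110110010 walk d0:-→d1:-→d2:H5→d3:-→d4:-→d5:-→d6:-→d7:-→d8:-→d9:-→d10:-→d11:-→d12:H0→d13:- -> H0
  add 93.0.0.0/8 -> H1 at depth 8

== LOOKUPS ==
["H5","H5","no-route","H2","H5","H5","H2","H5","H0"]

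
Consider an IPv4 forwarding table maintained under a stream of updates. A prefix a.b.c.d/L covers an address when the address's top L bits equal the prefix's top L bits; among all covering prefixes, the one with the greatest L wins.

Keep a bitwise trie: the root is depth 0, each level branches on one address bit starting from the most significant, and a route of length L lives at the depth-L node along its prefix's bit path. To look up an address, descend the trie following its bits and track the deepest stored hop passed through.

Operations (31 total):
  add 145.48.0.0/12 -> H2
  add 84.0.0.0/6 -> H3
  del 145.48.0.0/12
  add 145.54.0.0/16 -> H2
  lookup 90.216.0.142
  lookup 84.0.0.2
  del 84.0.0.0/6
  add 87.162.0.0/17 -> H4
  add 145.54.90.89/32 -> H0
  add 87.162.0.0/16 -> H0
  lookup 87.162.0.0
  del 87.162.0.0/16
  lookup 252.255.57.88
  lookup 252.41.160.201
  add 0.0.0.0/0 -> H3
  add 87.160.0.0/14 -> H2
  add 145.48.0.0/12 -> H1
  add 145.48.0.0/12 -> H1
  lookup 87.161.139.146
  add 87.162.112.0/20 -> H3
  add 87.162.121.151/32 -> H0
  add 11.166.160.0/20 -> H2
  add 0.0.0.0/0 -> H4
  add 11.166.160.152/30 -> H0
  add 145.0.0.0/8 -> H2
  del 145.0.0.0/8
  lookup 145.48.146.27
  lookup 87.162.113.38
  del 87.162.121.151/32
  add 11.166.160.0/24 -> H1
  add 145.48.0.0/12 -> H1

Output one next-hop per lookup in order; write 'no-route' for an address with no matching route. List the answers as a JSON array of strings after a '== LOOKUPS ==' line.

Trace:
  + 145.48.0.0/12 (H2) depth=12
  + 84.0.0.0/6 (H3) depth=6
  del 145.48.0.0/12 (clear depth 12)
  + 145.54.0.0/16 (H2) depth=16
  lookup 90.216.0.142: bits 0101 walk d0:-→d1:-→d2:-→d3:-→d4:- -> no-route
  lookup 84.0.0.2: bits 010101 walk d0:-→d1:-→d2:-→d3:-→d4:-→d5:-→d6:H3 -> H3
  del 84.0.0.0/6 (clear depth 6)
  + 87.162.0.0/17 (H4) depth=17
  + 145.54.90.89/32 (H0) depth=32
  + 87.162.0.0/16 (H0) depth=16
  lookup 87.162.0.0: bits 01010111101000100 walk d0:-→d1:-→d2:-→d3:-→d4:-→d5:-→d6:-→d7:-→d8:-→d9:-→d10:-→d11:-→d12:-→d13:-→d14:-→d15:-→d16:H0→d17:H4 -> H4
  del 87.162.0.0/16 (clear depth 16)
  lookup 252.255.57.88: bits 1 walk d0:-→d1:- -> no-route
  lookup 252.41.160.201: bits 1 walk d0:-→d1:- -> no-route
  + 0.0.0.0/0 (H3) depth=0
  + 87.160.0.0/14 (H2) depth=14
  + 145.48.0.0/12 (H1) depth=12
  + 145.48.0.0/12 (H1) depth=12
  lookup 87.161.139.146: bits 01010111101000 walk d0:H3→d1:-→d2:-→d3:-→d4:-→d5:-→d6:-→d7:-→d8:-→d9:-→d10:-→d11:-→d12:-→d13:-→d14:H2 -> H2
  + 87.162.112.0/20 (H3) depth=20
  + 87.162.121.151/32 (H0) depth=32
  + 11.166.160.0/20 (H2) depth=20
  + 0.0.0.0/0 (H4) depth=0
  + 11.166.160.152/30 (H0) depth=30
  + 145.0.0.0/8 (H2) depth=8
  del 145.0.0.0/8 (clear depth 8)
  lookup 145.48.146.27: bits 1001000100110 walk d0:H4→d1:-→d2:-→d3:-→d4:-→d5:-→d6:-→d7:-→d8:-→d9:-→d10:-→d11:-→d12:H1→d13:- -> H1
  lookup 87.162.113.38: bits 01010111101000100111 walk d0:H4→d1:-→d2:-→d3:-→d4:-→d5:-→d6:-→d7:-→d8:-→d9:-→d10:-→d11:-→d12:-→d13:-→d14:H2→d15:-→d16:-→d17:H4→d18:-→d19:-→d20:H3 -> H3
  del 87.162.121.151/32 (clear depth 32)
  + 11.166.160.0/24 (H1) depth=24
  + 145.48.0.0/12 (H1) depth=12

== LOOKUPS ==
["no-route","H3","H4","no-route","no-route","H2","H1","H3"]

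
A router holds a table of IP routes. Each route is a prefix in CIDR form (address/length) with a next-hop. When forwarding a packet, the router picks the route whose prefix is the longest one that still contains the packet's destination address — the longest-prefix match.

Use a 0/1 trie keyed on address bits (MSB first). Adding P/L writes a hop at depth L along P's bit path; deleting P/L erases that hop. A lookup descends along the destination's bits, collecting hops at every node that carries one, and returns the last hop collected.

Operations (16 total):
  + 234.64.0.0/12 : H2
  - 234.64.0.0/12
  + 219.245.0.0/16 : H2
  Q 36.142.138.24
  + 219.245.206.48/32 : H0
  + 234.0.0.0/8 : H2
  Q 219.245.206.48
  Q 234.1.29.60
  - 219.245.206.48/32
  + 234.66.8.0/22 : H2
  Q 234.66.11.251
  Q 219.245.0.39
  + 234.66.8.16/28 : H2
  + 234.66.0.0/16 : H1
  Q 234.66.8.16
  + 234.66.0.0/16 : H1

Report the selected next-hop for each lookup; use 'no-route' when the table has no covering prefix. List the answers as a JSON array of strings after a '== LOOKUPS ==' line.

Apply in order:
  add 234.64.0.0/12 -> H2 at depth 12
  - 234.64.0.0/12 clear@12
  add 219.245.0.0/16 -> H2 at depth 16
  lookup 36.142.138.24: bits ε walk d0:- -> no-route
  add 219.245.206.48/32 -> H0 at depth 32
  add 234.0.0.0/8 -> H2 at depth 8
  lookup 219.245.206.48: bits 11011011111101011100111000110000 walk d0:-→d1:-→d2:-→d3:-→d4:-→d5:-→d6:-→d7:-→d8:-→d9:-→d10:-→d11:-→d12:-→d13:-→d14:-→d15:-→d16:H2→d17:-→d18:-→d19:-→d20:-→d21:-→d22:-→d23:-→d24:-→d25:-→d26:-→d27:-→d28:-→d29:-→d30:-→d31:-→d32:H0 -> H0
  lookup 234.1.29.60: bits 111010100 walk d0:-→d1:-→d2:-→d3:-→d4:-→d5:-→d6:-→d7:-→d8:H2→d9:- -> H2
  - 219.245.206.48/32 clear@32
  add 234.66.8.0/22 -> H2 at depth 22
  lookup 234.66.11.251: bits 1110101001000010000010 walk d0:-→d1:-→d2:-→d3:-→d4:-→d5:-→d6:-→d7:-→d8:H2→d9:-→d10:-→d11:-→d12:-→d13:-→d14:-→d15:-→d16:-→d17:-→d18:-→d19:-→d20:-→d21:-→d22:H2 -> H2
  lookup 219.245.0.39: bits 1101101111110101 walk d0:-→d1:-→d2:-→d3:-→d4:-→d5:-→d6:-→d7:-→d8:-→d9:-→d10:-→d11:-→d12:-→d13:-→d14:-→d15:-→d16:H2 -> H2
  add 234.66.8.16/28 -> H2 at depth 28
  add 234.66.0.0/16 -> H1 at depth 16
  lookup 234.66.8.16: bits 1110101001000010000010000001 walk d0:-→d1:-→d2:-→d3:-→d4:-→d5:-→d6:-→d7:-→d8:H2→d9:-→d10:-→d11:-→d12:-→d13:-→d14:-→d15:-→d16:H1→d17:-→d18:-→d19:-→d20:-→d21:-→d22:H2→d23:-→d24:-→d25:-→d26:-→d27:-→d28:H2 -> H2
  add 234.66.0.0/16 -> H1 at depth 16

== LOOKUPS ==
["no-route","H0","H2","H2","H2","H2"]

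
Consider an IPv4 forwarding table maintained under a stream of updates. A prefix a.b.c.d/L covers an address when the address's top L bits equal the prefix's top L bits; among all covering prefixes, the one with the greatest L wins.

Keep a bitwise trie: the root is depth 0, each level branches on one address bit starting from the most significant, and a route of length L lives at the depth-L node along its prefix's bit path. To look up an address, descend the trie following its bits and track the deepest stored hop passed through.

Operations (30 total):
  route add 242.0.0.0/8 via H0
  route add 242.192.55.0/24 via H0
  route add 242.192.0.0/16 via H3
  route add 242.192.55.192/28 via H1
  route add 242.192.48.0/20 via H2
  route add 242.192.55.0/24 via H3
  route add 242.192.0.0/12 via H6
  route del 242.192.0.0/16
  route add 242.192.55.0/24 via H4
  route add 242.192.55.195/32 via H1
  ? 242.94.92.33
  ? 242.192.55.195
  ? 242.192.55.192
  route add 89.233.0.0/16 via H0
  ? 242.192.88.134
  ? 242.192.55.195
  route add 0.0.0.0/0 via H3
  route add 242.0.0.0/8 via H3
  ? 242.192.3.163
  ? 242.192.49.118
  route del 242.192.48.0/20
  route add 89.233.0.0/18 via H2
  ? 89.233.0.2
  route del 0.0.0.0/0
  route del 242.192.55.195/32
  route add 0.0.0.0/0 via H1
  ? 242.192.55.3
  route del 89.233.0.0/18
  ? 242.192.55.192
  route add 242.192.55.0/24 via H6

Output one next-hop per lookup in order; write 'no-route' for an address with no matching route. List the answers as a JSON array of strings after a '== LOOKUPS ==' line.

Apply in order:
  + 242.0.0.0/8 (H0) depth=8
  + 242.192.55.0/24 (H0) depth=24
  + 242.192.0.0/16 (H3) depth=16
  + 242.192.55.192/28 (H1) depth=28
  + 242.192.48.0/20 (H2) depth=20
  + 242.192.55.0/24 (H3) depth=24
  + 242.192.0.0/12 (H6) depth=12
  - 242.192.0.0/16 clear@16
  + 242.192.55.0/24 (H4) depth=24
  + 242.192.55.195/32 (H1) depth=32
  lookup 242.94.92.33: bits 11110010 walk d0:-→d1:-→d2:-→d3:-→d4:-→d5:-→d6:-→d7:-→d8:H0 -> H0
  lookup 242.192.55.195: bits 11110010110000000011011111000011 walk d0:-→d1:-→d2:-→d3:-→d4:-→d5:-→d6:-→d7:-→d8:H0→d9:-→d10:-→d11:-→d12:H6→d13:-→d14:-→d15:-→d16:-→d17:-→d18:-→d19:-→d20:H2→d21:-→d22:-→d23:-→d24:H4→d25:-→d26:-→d27:-→d28:H1→d29:-→d30:-→d31:-→d32:H1 -> H1
  lookup 242.192.55.192: bits 111100101100000000110111110000 walk d0:-→d1:-→d2:-→d3:-→d4:-→d5:-→d6:-→d7:-→d8:H0→d9:-→d10:-→d11:-→d12:H6→d13:-→d14:-→d15:-→d16:-→d17:-→d18:-→d19:-→d20:H2→d21:-→d22:-→d23:-→d24:H4→d25:-→d26:-→d27:-→d28:H1→d29:-→d30:- -> H1
  + 89.233.0.0/16 (H0) depth=16
  lookup 242.192.88.134: bits 11110010110000000 walk d0:-→d1:-→d2:-→d3:-→d4:-→d5:-→d6:-→d7:-→d8:H0→d9:-→d10:-→d11:-→d12:H6→d13:-→d14:-→d15:-→d16:-→d17:- -> H6
  lookup 242.192.55.195: bits 11110010110000000011011111000011 walk d0:-→d1:-→d2:-→d3:-→d4:-→d5:-→d6:-→d7:-→d8:H0→d9:-→d10:-→d11:-→d12:H6→d13:-→d14:-→d15:-→d16:-→d17:-→d18:-→d19:-→d20:H2→d21:-→d22:-→d23:-→d24:H4→d25:-→d26:-→d27:-→d28:H1→d29:-→d30:-→d31:-→d32:H1 -> H1
  + 0.0.0.0/0 (H3) depth=0
  + 242.0.0.0/8 (H3) depth=8
  lookup 242.192.3.163: bits 111100101100000000 walk d0:H3→d1:-→d2:-→d3:-→d4:-→d5:-→d6:-→d7:-→d8:H3→d9:-→d10:-→d11:-→d12:H6→d13:-→d14:-→d15:-→d16:-→d17:-→d18:- -> H6
  lookup 242.192.49.118: bits 111100101100000000110 walk d0:H3→d1:-→d2:-→d3:-→d4:-→d5:-→d6:-→d7:-→d8:H3→d9:-→d10:-→d11:-→d12:H6→d13:-→d14:-→d15:-→d16:-→d17:-→d18:-→d19:-→d20:H2→d21:- -> H2
  - 242.192.48.0/20 clear@20
  + 89.233.0.0/18 (H2) depth=18
  lookup 89.233.0.2: bits 010110011110100100 walk d0:H3→d1:-→d2:-→d3:-→d4:-→d5:-→d6:-→d7:-→d8:-→d9:-→d10:-→d11:-→d12:-→d13:-→d14:-→d15:-→d16:H0→d17:-→d18:H2 -> H2
  - 0.0.0.0/0 clear@0
  - 242.192.55.195/32 clear@32
  + 0.0.0.0/0 (H1) depth=0
  lookup 242.192.55.3: bits 111100101100000000110111 walk d0:H1→d1:-→d2:-→d3:-→d4:-→d5:-→d6:-→d7:-→d8:H3→d9:-→d10:-→d11:-→d12:H6→d13:-→d14:-→d15:-→d16:-→d17:-→d18:-→d19:-→d20:-→d21:-→d22:-→d23:-→d24:H4 -> H4
  - 89.233.0.0/18 clear@18
  lookup 242.192.55.192: bits 111100101100000000110111110000 walk d0:H1→d1:-→d2:-→d3:-→d4:-→d5:-→d6:-→d7:-→d8:H3→d9:-→d10:-→d11:-→d12:H6→d13:-→d14:-→d15:-→d16:-→d17:-→d18:-→d19:-→d20:-→d21:-→d22:-→d23:-→d24:H4→d25:-→d26:-→d27:-→d28:H1→d29:-→d30:- -> H1
  + 242.192.55.0/24 (H6) depth=24

== LOOKUPS ==
["H0","H1","H1","H6","H1","H6","H2","H2","H4","H1"]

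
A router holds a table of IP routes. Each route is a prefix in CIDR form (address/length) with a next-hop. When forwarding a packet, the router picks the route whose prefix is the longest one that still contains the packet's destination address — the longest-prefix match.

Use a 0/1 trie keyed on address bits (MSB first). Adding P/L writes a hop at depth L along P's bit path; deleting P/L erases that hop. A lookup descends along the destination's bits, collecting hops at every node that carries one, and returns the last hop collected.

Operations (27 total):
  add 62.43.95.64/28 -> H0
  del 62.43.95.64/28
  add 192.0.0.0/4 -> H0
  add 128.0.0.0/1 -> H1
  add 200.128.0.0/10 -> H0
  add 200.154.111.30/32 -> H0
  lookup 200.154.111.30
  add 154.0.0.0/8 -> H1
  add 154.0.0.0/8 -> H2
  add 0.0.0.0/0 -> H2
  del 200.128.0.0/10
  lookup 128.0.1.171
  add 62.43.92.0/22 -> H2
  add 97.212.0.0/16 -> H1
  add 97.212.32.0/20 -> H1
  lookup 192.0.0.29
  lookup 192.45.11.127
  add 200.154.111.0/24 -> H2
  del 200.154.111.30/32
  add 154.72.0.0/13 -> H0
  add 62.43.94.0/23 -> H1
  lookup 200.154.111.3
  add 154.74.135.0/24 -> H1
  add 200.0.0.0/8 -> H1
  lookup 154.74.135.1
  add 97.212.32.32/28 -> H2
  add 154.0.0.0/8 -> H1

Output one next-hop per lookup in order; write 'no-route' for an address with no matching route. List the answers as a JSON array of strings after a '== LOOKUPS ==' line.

Apply in order:
  + 62.43.95.64/28 (H0) depth=28
  - 62.43.95.64/28 clear@28
  + 192.0.0.0/4 (H0) depth=4
  + 128.0.0.0/1 (H1) depth=1
  + 200.128.0.0/10 (H0) depth=10
  + 200.154.111.30/32 (H0) depth=32
  Q 200.154.111.30: descend 11001000100110100110111100011110 ; hops seen [H1,H0,H0,H0] ; pick H0
  + 154.0.0.0/8 (H1) depth=8
  + 154.0.0.0/8 (H2) depth=8
  + 0.0.0.0/0 (H2) depth=0
  - 200.128.0.0/10 clear@10
  Q 128.0.1.171: descend 100 ; hops seen [H2,H1] ; pick H1
  + 62.43.92.0/22 (H2) depth=22
  + 97.212.0.0/16 (H1) depth=16
  + 97.212.32.0/20 (H1) depth=20
  Q 192.0.0.29: descend 1100 ; hops seen [H2,H1,H0] ; pick H0
  Q 192.45.11.127: descend 1100 ; hops seen [H2,H1,H0] ; pick H0
  + 200.154.111.0/24 (H2) depth=24
  - 200.154.111.30/32 clear@32
  + 154.72.0.0/13 (H0) depth=13
  + 62.43.94.0/23 (H1) depth=23
  Q 200.154.111.3: descend 110010001001101001101111000 ; hops seen [H2,H1,H0,H2] ; pick H2
  + 154.74.135.0/24 (H1) depth=24
  + 200.0.0.0/8 (H1) depth=8
  Q 154.74.135.1: descend 100110100100101010000111 ; hops seen [H2,H1,H2,H0,H1] ; pick H1
  + 97.212.32.32/28 (H2) depth=28
  + 154.0.0.0/8 (H1) depth=8

== LOOKUPS ==
["H0","H1","H0","H0","H2","H1"]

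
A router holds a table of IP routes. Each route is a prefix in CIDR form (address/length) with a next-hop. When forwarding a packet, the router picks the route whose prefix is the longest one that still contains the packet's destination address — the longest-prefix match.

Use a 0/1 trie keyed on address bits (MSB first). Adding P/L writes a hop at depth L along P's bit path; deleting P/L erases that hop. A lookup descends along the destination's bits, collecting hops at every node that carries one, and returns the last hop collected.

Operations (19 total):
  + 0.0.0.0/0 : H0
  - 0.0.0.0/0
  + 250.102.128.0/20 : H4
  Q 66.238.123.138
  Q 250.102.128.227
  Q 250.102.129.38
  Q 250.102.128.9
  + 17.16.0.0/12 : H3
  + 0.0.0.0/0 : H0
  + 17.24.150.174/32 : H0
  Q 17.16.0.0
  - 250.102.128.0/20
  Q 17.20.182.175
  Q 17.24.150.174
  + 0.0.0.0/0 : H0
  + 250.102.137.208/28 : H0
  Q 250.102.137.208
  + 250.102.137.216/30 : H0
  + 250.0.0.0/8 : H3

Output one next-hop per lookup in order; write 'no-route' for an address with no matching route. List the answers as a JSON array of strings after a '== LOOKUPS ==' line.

Process each operation:
  add 0.0.0.0/0 -> H0 at depth 0
  - 0.0.0.0/0 clear@0
  add 250.102.128.0/20 -> H4 at depth 20
  Q 66.238.123.138: descend ε ; hops seen [∅] ; pick no-route
  Q 250.102.128.227: descend 11111010011001101000 ; hops seen [H4] ; pick H4
  Q 250.102.129.38: descend 11111010011001101000 ; hops seen [H4] ; pick H4
  Q 250.102.128.9: descend 11111010011001101000 ; hops seen [H4] ; pick H4
  add 17.16.0.0/12 -> H3 at depth 12
  add 0.0.0.0/0 -> H0 at depth 0
  add 17.24.150.174/32 -> H0 at depth 32
  Q 17.16.0.0: descend 000100010001 ; hops seen [H0,H3] ; pick H3
  - 250.102.128.0/20 clear@20
  Q 17.20.182.175: descend 000100010001 ; hops seen [H0,H3] ; pick H3
  Q 17.24.150.174: descend 00010001000110001001011010101110 ; hops seen [H0,H3,H0] ; pick H0
  add 0.0.0.0/0 -> H0 at depth 0
  add 250.102.137.208/28 -> H0 at depth 28
  Q 250.102.137.208: descend 1111101001100110100010011101 ; hops seen [H0,H0] ; pick H0
  add 250.102.137.216/30 -> H0 at depth 30
  add 250.0.0.0/8 -> H3 at depth 8

== LOOKUPS ==
["no-route","H4","H4","H4","H3","H3","H0","H0"]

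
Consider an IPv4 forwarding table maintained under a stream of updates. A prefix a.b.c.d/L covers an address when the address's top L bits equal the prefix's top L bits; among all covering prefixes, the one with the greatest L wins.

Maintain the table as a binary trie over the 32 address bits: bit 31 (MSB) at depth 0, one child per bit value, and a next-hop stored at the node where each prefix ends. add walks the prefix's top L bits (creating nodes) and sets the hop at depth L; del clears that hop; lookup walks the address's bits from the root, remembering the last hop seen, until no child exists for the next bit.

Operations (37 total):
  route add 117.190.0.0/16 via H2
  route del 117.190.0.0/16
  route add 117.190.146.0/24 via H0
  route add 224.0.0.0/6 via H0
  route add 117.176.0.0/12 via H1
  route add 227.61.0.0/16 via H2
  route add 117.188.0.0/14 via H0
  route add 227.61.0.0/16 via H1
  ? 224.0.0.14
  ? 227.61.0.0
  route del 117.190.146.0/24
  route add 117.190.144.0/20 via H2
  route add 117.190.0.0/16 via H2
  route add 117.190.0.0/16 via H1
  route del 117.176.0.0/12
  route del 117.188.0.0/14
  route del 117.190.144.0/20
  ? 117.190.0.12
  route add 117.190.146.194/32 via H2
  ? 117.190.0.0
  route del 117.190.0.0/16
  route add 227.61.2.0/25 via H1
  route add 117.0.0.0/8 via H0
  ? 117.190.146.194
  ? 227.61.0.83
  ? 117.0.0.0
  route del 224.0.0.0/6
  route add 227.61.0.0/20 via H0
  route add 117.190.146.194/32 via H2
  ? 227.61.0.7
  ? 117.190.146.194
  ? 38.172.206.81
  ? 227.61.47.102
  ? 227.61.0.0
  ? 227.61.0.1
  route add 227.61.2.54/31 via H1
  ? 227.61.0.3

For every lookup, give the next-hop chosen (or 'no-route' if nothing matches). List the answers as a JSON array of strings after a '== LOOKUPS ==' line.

Trace:
  + 117.190.0.0/16 (H2) depth=16
  - 117.190.0.0/16 clear@16
  + 117.190.146.0/24 (H0) depth=24
  + 224.0.0.0/6 (H0) depth=6
  + 117.176.0.0/12 (H1) depth=12
  + 227.61.0.0/16 (H2) depth=16
  + 117.188.0.0/14 (H0) depth=14
  + 227.61.0.0/16 (H1) depth=16
  lookup 224.0.0.14: bits 111000 walk d0:-→d1:-→d2:-→d3:-→d4:-→d5:-→d6:H0 -> H0
  lookup 227.61.0.0: bits 1110001100111101 walk d0:-→d1:-→d2:-→d3:-→d4:-→d5:-→d6:H0→d7:-→d8:-→d9:-→d10:-→d11:-→d12:-→d13:-→d14:-→d15:-→d16:H1 -> H1
  - 117.190.146.0/24 clear@24
  + 117.190.144.0/20 (H2) depth=20
  + 117.190.0.0/16 (H2) depth=16
  + 117.190.0.0/16 (H1) depth=16
  - 117.176.0.0/12 clear@12
  - 117.188.0.0/14 clear@14
  - 117.190.144.0/20 clear@20
  lookup 117.190.0.12: bits 0111010110111110 walk d0:-→d1:-→d2:-→d3:-→d4:-→d5:-→d6:-→d7:-→d8:-→d9:-→d10:-→d11:-→d12:-→d13:-→d14:-→d15:-→d16:H1 -> H1
  + 117.190.146.194/32 (H2) depth=32
  lookup 117.190.0.0: bits 0111010110111110 walk d0:-→d1:-→d2:-→d3:-→d4:-→d5:-→d6:-→d7:-→d8:-→d9:-→d10:-→d11:-→d12:-→d13:-→d14:-→d15:-→d16:H1 -> H1
  - 117.190.0.0/16 clear@16
  + 227.61.2.0/25 (H1) depth=25
  + 117.0.0.0/8 (H0) depth=8
  lookup 117.190.146.194: bits 01110101101111101001001011000010 walk d0:-→d1:-→d2:-→d3:-→d4:-→d5:-→d6:-→d7:-→d8:H0→d9:-→d10:-→d11:-→d12:-→d13:-→d14:-→d15:-→d16:-→d17:-→d18:-→d19:-→d20:-→d21:-→d22:-→d23:-→d24:-→d25:-→d26:-→d27:-→d28:-→d29:-→d30:-→d31:-→d32:H2 -> H2
  lookup 227.61.0.83: bits 1110001100111101000000 walk d0:-→d1:-→d2:-→d3:-→d4:-→d5:-→d6:H0→d7:-→d8:-→d9:-→d10:-→d11:-→d12:-→d13:-→d14:-→d15:-→d16:H1→d17:-→d18:-→d19:-→d20:-→d21:-→d22:- -> H1
  lookup 117.0.0.0: bits 01110101 walk d0:-→d1:-→d2:-→d3:-→d4:-→d5:-→d6:-→d7:-→d8:H0 -> H0
  - 224.0.0.0/6 clear@6
  + 227.61.0.0/20 (H0) depth=20
  + 117.190.146.194/32 (H2) depth=32
  lookup 227.61.0.7: bits 1110001100111101000000 walk d0:-→d1:-→d2:-→d3:-→d4:-→d5:-→d6:-→d7:-→d8:-→d9:-→d10:-→d11:-→d12:-→d13:-→d14:-→d15:-→d16:H1→d17:-→d18:-→d19:-→d20:H0→d21:-→d22:- -> H0
  lookup 117.190.146.194: bits 01110101101111101001001011000010 walk d0:-→d1:-→d2:-→d3:-→d4:-→d5:-→d6:-→d7:-→d8:H0→d9:-→d10:-→d11:-→d12:-→d13:-→d14:-→d15:-→d16:-→d17:-→d18:-→d19:-→d20:-→d21:-→d22:-→d23:-→d24:-→d25:-→d26:-→d27:-→d28:-→d29:-→d30:-→d31:-→d32:H2 -> H2
  lookup 38.172.206.81: bits 0 walk d0:-→d1:- -> no-route
  lookup 227.61.47.102: bits 111000110011110100 walk d0:-→d1:-→d2:-→d3:-→d4:-→d5:-→d6:-→d7:-→d8:-→d9:-→d10:-→d11:-→d12:-→d13:-→d14:-→d15:-→d16:H1→d17:-→d18:- -> H1
  lookup 227.61.0.0: bits 1110001100111101000000 walk d0:-→d1:-→d2:-→d3:-→d4:-→d5:-→d6:-→d7:-→d8:-→d9:-→d10:-→d11:-→d12:-→d13:-→d14:-→d15:-→d16:H1→d17:-→d18:-→d19:-→d20:H0→d21:-→d22:- -> H0
  lookup 227.61.0.1: bits 1110001100111101000000 walk d0:-→d1:-→d2:-→d3:-→d4:-→d5:-→d6:-→d7:-→d8:-→d9:-→d10:-→d11:-→d12:-→d13:-→d14:-→d15:-→d16:H1→d17:-→d18:-→d19:-→d20:H0→d21:-→d22:- -> H0
  + 227.61.2.54/31 (H1) depth=31
  lookup 227.61.0.3: bits 1110001100111101000000 walk d0:-→d1:-→d2:-→d3:-→d4:-→d5:-→d6:-→d7:-→d8:-→d9:-→d10:-→d11:-→d12:-→d13:-→d14:-→d15:-→d16:H1→d17:-→d18:-→d19:-→d20:H0→d21:-→d22:- -> H0

== LOOKUPS ==
["H0","H1","H1","H1","H2","H1","H0","H0","H2","no-route","H1","H0","H0","H0"]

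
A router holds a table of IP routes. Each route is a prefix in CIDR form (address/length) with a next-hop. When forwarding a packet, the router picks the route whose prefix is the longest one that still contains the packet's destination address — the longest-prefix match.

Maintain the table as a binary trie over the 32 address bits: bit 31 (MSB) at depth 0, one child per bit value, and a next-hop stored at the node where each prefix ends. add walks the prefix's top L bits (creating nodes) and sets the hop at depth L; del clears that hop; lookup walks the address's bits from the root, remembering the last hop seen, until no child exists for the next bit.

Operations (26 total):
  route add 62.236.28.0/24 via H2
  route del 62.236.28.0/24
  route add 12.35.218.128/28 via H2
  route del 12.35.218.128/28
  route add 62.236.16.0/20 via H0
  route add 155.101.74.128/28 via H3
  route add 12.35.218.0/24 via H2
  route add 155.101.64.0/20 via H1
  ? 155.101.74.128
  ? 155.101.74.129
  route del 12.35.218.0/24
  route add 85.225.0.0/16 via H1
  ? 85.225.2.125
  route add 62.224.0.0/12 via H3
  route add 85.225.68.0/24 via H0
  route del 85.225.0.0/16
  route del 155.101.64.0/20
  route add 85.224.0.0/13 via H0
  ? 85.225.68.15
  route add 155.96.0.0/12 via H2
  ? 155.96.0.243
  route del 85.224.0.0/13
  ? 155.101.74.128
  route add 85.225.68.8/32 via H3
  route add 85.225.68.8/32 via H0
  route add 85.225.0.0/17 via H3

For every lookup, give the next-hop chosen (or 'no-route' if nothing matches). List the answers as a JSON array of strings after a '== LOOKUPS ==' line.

Apply in order:
  add 62.236.28.0/24 -> H2 at depth 24
  del 62.236.28.0/24 (clear depth 24)
  add 12.35.218.128/28 -> H2 at depth 28
  del 12.35.218.128/28 (clear depth 28)
  add 62.236.16.0/20 -> H0 at depth 20
  add 155.101.74.128/28 -> H3 at depth 28
  add 12.35.218.0/24 -> H2 at depth 24
  add 155.101.64.0/20 -> H1 at depth 20
  lookup 155.101.74.128: bits 1001101101100101010010101000 walk d0:-→d1:-→d2:-→d3:-→d4:-→d5:-→d6:-→d7:-→d8:-→d9:-→d10:-→d11:-→d12:-→d13:-→d14:-→d15:-→d16:-→d17:-→d18:-→d19:-→d20:H1→d21:-→d22:-→d23:-→d24:-→d25:-→d26:-→d27:-→d28:H3 -> H3
  lookup 155.101.74.129: bits 1001101101100101010010101000 walk d0:-→d1:-→d2:-→d3:-→d4:-→d5:-→d6:-→d7:-→d8:-→d9:-→d10:-→d11:-→d12:-→d13:-→d14:-→d15:-→d16:-→d17:-→d18:-→d19:-→d20:H1→d21:-→d22:-→d23:-→d24:-→d25:-→d26:-→d27:-→d28:H3 -> H3
  del 12.35.218.0/24 (clear depth 24)
  add 85.225.0.0/16 -> H1 at depth 16
  lookup 85.225.2.125: bits 0101010111100001 walk d0:-→d1:-→d2:-→d3:-→d4:-→d5:-→d6:-→d7:-→d8:-→d9:-→d10:-→d11:-→d12:-→d13:-→d14:-→d15:-→d16:H1 -> H1
  add 62.224.0.0/12 -> H3 at depth 12
  add 85.225.68.0/24 -> H0 at depth 24
  del 85.225.0.0/16 (clear depth 16)
  del 155.101.64.0/20 (clear depth 20)
  add 85.224.0.0/13 -> H0 at depth 13
  lookup 85.225.68.15: bits 010101011110000101000100 walk d0:-→d1:-→d2:-→d3:-→d4:-→d5:-→d6:-→d7:-→d8:-→d9:-→d10:-→d11:-→d12:-→d13:H0→d14:-→d15:-→d16:-→d17:-→d18:-→d19:-→d20:-→d21:-→d22:-→d23:-→d24:H0 -> H0
  add 155.96.0.0/12 -> H2 at depth 12
  lookup 155.96.0.243: bits 1001101101100 walk d0:-→d1:-→d2:-→d3:-→d4:-→d5:-→d6:-→d7:-→d8:-→d9:-→d10:-→d11:-→d12:H2→d13:- -> H2
  del 85.224.0.0/13 (clear depth 13)
  lookup 155.101.74.128: bits 1001101101100101010010101000 walk d0:-→d1:-→d2:-→d3:-→d4:-→d5:-→d6:-→d7:-→d8:-→d9:-→d10:-→d11:-→d12:H2→d13:-→d14:-→d15:-→d16:-→d17:-→d18:-→d19:-→d20:-→d21:-→d22:-→d23:-→d24:-→d25:-→d26:-→d27:-→d28:H3 -> H3
  add 85.225.68.8/32 -> H3 at depth 32
  add 85.225.68.8/32 -> H0 at depth 32
  add 85.225.0.0/17 -> H3 at depth 17

== LOOKUPS ==
["H3","H3","H1","H0","H2","H3"]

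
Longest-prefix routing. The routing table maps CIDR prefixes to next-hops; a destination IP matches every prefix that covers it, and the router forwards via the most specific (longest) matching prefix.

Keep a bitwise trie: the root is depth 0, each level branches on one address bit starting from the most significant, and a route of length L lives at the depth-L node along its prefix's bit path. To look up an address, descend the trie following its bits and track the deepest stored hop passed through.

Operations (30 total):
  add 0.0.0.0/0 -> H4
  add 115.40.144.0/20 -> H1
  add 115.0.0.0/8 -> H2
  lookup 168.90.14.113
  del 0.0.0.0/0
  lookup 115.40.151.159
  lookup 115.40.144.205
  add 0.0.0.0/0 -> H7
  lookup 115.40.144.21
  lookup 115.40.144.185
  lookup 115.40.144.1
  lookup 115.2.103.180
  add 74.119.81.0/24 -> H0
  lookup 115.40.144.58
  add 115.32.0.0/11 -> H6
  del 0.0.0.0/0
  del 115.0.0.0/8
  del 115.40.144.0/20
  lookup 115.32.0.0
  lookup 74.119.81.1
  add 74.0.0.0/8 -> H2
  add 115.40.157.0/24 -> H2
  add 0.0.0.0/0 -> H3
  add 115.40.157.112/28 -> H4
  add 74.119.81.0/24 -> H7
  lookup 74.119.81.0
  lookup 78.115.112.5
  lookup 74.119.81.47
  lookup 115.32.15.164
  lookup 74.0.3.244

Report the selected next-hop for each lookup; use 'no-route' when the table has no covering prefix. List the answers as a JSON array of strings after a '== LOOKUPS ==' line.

Process each operation:
  + 0.0.0.0/0 (H4) depth=0
  + 115.40.144.0/20 (H1) depth=20
  + 115.0.0.0/8 (H2) depth=8
  ? 168.90.14.113  path d0:H4  best=H4
  del 0.0.0.0/0 (clear depth 0)
  ? 115.40.151.159  path d0:-→d1:-→d2:-→d3:-→d4:-→d5:-→d6:-→d7:-→d8:H2→d9:-→d10:-→d11:-→d12:-→d13:-→d14:-→d15:-→d16:-→d17:-→d18:-→d19:-→d20:H1  best=H1
  ? 115.40.144.205  path d0:-→d1:-→d2:-→d3:-→d4:-→d5:-→d6:-→d7:-→d8:H2→d9:-→d10:-→d11:-→d12:-→d13:-→d14:-→d15:-→d16:-→d17:-→d18:-→d19:-→d20:H1  best=H1
  + 0.0.0.0/0 (H7) depth=0
  ? 115.40.144.21  path d0:H7→d1:-→d2:-→d3:-→d4:-→d5:-→d6:-→d7:-→d8:H2→d9:-→d10:-→d11:-→d12:-→d13:-→d14:-→d15:-→d16:-→d17:-→d18:-→d19:-→d20:H1  best=H1
  ? 115.40.144.185  path d0:H7→d1:-→d2:-→d3:-→d4:-→d5:-→d6:-→d7:-→d8:H2→d9:-→d10:-→d11:-→d12:-→d13:-→d14:-→d15:-→d16:-→d17:-→d18:-→d19:-→d20:H1  best=H1
  ? 115.40.144.1  path d0:H7→d1:-→d2:-→d3:-→d4:-→d5:-→d6:-→d7:-→d8:H2→d9:-→d10:-→d11:-→d12:-→d13:-→d14:-→d15:-→d16:-→d17:-→d18:-→d19:-→d20:H1  best=H1
  ? 115.2.103.180  path d0:H7→d1:-→d2:-→d3:-→d4:-→d5:-→d6:-→d7:-→d8:H2→d9:-→d10:-  best=H2
  + 74.119.81.0/24 (H0) depth=24
  ? 115.40.144.58  path d0:H7→d1:-→d2:-→d3:-→d4:-→d5:-→d6:-→d7:-→d8:H2→d9:-→d10:-→d11:-→d12:-→d13:-→d14:-→d15:-→d16:-→d17:-→d18:-→d19:-→d20:H1  best=H1
  + 115.32.0.0/11 (H6) depth=11
  del 0.0.0.0/0 (clear depth 0)
  del 115.0.0.0/8 (clear depth 8)
  del 115.40.144.0/20 (clear depth 20)
  ? 115.32.0.0  path d0:-→d1:-→d2:-→d3:-→d4:-→d5:-→d6:-→d7:-→d8:-→d9:-→d10:-→d11:H6→d12:-  best=H6
  ? 74.119.81.1  path d0:-→d1:-→d2:-→d3:-→d4:-→d5:-→d6:-→d7:-→d8:-→d9:-→d10:-→d11:-→d12:-→d13:-→d14:-→d15:-→d16:-→d17:-→d18:-→d19:-→d20:-→d21:-→d22:-→d23:-→d24:H0  best=H0
  + 74.0.0.0/8 (H2) depth=8
  + 115.40.157.0/24 (H2) depth=24
  + 0.0.0.0/0 (H3) depth=0
  + 115.40.157.112/28 (H4) depth=28
  + 74.119.81.0/24 (H7) depth=24
  ? 74.119.81.0  path d0:H3→d1:-→d2:-→d3:-→d4:-→d5:-→d6:-→d7:-→d8:H2→d9:-→d10:-→d11:-→d12:-→d13:-→d14:-→d15:-→d16:-→d17:-→d18:-→d19:-→d20:-→d21:-→d22:-→d23:-→d24:H7  best=H7
  ? 78.115.112.5  path d0:H3→d1:-→d2:-→d3:-→d4:-→d5:-  best=H3
  ? 74.119.81.47  path d0:H3→d1:-→d2:-→d3:-→d4:-→d5:-→d6:-→d7:-→d8:H2→d9:-→d10:-→d11:-→d12:-→d13:-→d14:-→d15:-→d16:-→d17:-→d18:-→d19:-→d20:-→d21:-→d22:-→d23:-→d24:H7  best=H7
  ? 115.32.15.164  path d0:H3→d1:-→d2:-→d3:-→d4:-→d5:-→d6:-→d7:-→d8:-→d9:-→d10:-→d11:H6→d12:-  best=H6
  ? 74.0.3.244  path d0:H3→d1:-→d2:-→d3:-→d4:-→d5:-→d6:-→d7:-→d8:H2→d9:-  best=H2

== LOOKUPS ==
["H4","H1","H1","H1","H1","H1","H2","H1","H6","H0","H7","H3","H7","H6","H2"]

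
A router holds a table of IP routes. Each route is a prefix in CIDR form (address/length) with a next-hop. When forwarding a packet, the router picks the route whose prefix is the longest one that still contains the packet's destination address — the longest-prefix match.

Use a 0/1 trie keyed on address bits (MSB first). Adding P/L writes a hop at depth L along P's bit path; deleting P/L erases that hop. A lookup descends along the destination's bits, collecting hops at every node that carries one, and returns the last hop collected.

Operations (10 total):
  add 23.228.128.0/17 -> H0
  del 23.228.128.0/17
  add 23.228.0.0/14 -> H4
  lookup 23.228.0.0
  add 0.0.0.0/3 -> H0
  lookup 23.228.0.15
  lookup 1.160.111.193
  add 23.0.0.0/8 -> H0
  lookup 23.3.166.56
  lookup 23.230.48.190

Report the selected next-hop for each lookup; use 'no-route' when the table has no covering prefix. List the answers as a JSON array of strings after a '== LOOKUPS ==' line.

Trace:
  + 23.228.128.0/17 (H0) depth=17
  - 23.228.128.0/17 clear@17
  + 23.228.0.0/14 (H4) depth=14
  lookup 23.228.0.0: bits 0001011111100100 walk d0:-→d1:-→d2:-→d3:-→d4:-→d5:-→d6:-→d7:-→d8:-→d9:-→d10:-→d11:-→d12:-→d13:-→d14:H4→d15:-→d16:- -> H4
  + 0.0.0.0/3 (H0) depth=3
  lookup 23.228.0.15: bits 0001011111100100 walk d0:-→d1:-→d2:-→d3:H0→d4:-→d5:-→d6:-→d7:-→d8:-→d9:-→d10:-→d11:-→d12:-→d13:-→d14:H4→d15:-→d16:- -> H4
  lookup 1.160.111.193: bits 000 walk d0:-→d1:-→d2:-→d3:H0 -> H0
  + 23.0.0.0/8 (H0) depth=8
  lookup 23.3.166.56: bits 00010111 walk d0:-→d1:-→d2:-→d3:H0→d4:-→d5:-→d6:-→d7:-→d8:H0 -> H0
  lookup 23.230.48.190: bits 00010111111001 walk d0:-→d1:-→d2:-→d3:H0→d4:-→d5:-→d6:-→d7:-→d8:H0→d9:-→d10:-→d11:-→d12:-→d13:-→d14:H4 -> H4

== LOOKUPS ==
["H4","H4","H0","H0","H4"]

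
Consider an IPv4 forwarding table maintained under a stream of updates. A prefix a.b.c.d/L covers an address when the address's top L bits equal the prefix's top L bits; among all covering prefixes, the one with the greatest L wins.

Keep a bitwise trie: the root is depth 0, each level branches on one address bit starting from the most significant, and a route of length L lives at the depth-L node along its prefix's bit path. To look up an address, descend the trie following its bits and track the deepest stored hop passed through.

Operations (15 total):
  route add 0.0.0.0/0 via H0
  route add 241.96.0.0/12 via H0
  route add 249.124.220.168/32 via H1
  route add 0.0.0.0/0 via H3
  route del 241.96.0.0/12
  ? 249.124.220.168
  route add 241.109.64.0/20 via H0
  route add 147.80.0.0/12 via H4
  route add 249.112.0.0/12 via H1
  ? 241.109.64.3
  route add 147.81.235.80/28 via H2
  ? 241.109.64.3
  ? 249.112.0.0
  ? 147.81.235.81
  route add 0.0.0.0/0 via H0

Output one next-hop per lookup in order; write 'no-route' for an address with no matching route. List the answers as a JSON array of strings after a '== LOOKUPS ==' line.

Process each operation:
  add 0.0.0.0/0 -> H0 at depth 0
  add 241.96.0.0/12 -> H0 at depth 12
  add 249.124.220.168/32 -> H1 at depth 32
  add 0.0.0.0/0 -> H3 at depth 0
  - 241.96.0.0/12 clear@12
  Q 249.124.220.168: descend 11111001011111001101110010101000 ; hops seen [H3,H1] ; pick H1
  add 241.109.64.0/20 -> H0 at depth 20
  add 147.80.0.0/12 -> H4 at depth 12
  add 249.112.0.0/12 -> H1 at depth 12
  Q 241.109.64.3: descend 11110001011011010100 ; hops seen [H3,H0] ; pick H0
  add 147.81.235.80/28 -> H2 at depth 28
  Q 241.109.64.3: descend 11110001011011010100 ; hops seen [H3,H0] ; pick H0
  Q 249.112.0.0: descend 111110010111 ; hops seen [H3,H1] ; pick H1
  Q 147.81.235.81: descend 1001001101010001111010110101 ; hops seen [H3,H4,H2] ; pick H2
  add 0.0.0.0/0 -> H0 at depth 0

== LOOKUPS ==
["H1","H0","H0","H1","H2"]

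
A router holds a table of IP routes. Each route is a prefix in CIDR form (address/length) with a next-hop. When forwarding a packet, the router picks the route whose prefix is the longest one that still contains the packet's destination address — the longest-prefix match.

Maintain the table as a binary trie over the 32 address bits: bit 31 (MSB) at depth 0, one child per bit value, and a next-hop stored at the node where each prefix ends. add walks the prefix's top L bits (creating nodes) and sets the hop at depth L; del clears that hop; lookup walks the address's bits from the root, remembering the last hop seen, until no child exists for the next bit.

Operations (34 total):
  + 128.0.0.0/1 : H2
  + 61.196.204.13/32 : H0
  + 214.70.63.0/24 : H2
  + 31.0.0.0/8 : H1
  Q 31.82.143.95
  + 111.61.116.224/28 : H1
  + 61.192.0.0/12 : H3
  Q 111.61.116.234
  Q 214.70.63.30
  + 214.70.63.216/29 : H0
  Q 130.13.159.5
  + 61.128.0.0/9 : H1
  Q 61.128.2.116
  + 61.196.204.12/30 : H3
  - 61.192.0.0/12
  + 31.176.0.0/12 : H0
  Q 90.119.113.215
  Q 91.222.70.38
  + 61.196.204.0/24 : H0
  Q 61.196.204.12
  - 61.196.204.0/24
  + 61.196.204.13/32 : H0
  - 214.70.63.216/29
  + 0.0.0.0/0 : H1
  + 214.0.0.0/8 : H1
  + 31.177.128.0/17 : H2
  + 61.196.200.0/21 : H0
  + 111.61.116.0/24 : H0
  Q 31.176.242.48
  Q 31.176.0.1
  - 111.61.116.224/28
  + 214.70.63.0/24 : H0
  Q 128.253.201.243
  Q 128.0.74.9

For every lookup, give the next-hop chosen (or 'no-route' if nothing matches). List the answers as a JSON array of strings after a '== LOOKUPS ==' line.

Trace:
  + 128.0.0.0/1 (H2) depth=1
  + 61.196.204.13/32 (H0) depth=32
  + 214.70.63.0/24 (H2) depth=24
  + 31.0.0.0/8 (H1) depth=8
  Q 31.82.143.95: descend 00011111 ; hops seen [H1] ; pick H1
  + 111.61.116.224/28 (H1) depth=28
  + 61.192.0.0/12 (H3) depth=12
  Q 111.61.116.234: descend 0110111100111101011101001110 ; hops seen [H1] ; pick H1
  Q 214.70.63.30: descend 110101100100011000111111 ; hops seen [H2,H2] ; pick H2
  + 214.70.63.216/29 (H0) depth=29
  Q 130.13.159.5: descend 1 ; hops seen [H2] ; pick H2
  + 61.128.0.0/9 (H1) depth=9
  Q 61.128.2.116: descend 001111011 ; hops seen [H1] ; pick H1
  + 61.196.204.12/30 (H3) depth=30
  del 61.192.0.0/12 (clear depth 12)
  + 31.176.0.0/12 (H0) depth=12
  Q 90.119.113.215: descend 01 ; hops seen [∅] ; pick no-route
  Q 91.222.70.38: descend 01 ; hops seen [∅] ; pick no-route
  + 61.196.204.0/24 (H0) depth=24
  Q 61.196.204.12: descend 0011110111000100110011000000110 ; hops seen [H1,H0,H3] ; pick H3
  del 61.196.204.0/24 (clear depth 24)
  + 61.196.204.13/32 (H0) depth=32
  del 214.70.63.216/29 (clear depth 29)
  + 0.0.0.0/0 (H1) depth=0
  + 214.0.0.0/8 (H1) depth=8
  + 31.177.128.0/17 (H2) depth=17
  + 61.196.200.0/21 (H0) depth=21
  + 111.61.116.0/24 (H0) depth=24
  Q 31.176.242.48: descend 000111111011000 ; hops seen [H1,H1,H0] ; pick H0
  Q 31.176.0.1: descend 000111111011000 ; hops seen [H1,H1,H0] ; pick H0
  del 111.61.116.224/28 (clear depth 28)
  + 214.70.63.0/24 (H0) depth=24
  Q 128.253.201.243: descend 1 ; hops seen [H1,H2] ; pick H2
  Q 128.0.74.9: descend 1 ; hops seen [H1,H2] ; pick H2

== LOOKUPS ==
["H1","H1","H2","H2","H1","no-route","no-route","H3","H0","H0","H2","H2"]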